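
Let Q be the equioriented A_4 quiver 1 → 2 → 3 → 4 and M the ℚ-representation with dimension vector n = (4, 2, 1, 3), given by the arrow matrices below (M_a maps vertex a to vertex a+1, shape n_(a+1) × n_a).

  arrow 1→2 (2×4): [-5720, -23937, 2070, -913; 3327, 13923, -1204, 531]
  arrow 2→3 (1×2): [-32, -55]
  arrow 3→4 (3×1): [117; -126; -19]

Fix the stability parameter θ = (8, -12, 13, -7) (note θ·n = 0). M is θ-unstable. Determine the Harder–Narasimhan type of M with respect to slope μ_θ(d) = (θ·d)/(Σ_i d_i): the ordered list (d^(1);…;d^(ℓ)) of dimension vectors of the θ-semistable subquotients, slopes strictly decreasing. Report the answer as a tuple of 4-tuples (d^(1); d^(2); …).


Via rank(M_{q-1}∘⋯∘M_p): M ≅ I[1,1]^2, I[1,2], I[1,4], I[4,4]^2.
μ_θ-semistable layers: μ^(1)=8; μ^(2)=3; μ^(3)=-2; μ^(4)=-7

((2, 0, 0, 0); (0, 0, 1, 1); (2, 2, 0, 0); (0, 0, 0, 2))


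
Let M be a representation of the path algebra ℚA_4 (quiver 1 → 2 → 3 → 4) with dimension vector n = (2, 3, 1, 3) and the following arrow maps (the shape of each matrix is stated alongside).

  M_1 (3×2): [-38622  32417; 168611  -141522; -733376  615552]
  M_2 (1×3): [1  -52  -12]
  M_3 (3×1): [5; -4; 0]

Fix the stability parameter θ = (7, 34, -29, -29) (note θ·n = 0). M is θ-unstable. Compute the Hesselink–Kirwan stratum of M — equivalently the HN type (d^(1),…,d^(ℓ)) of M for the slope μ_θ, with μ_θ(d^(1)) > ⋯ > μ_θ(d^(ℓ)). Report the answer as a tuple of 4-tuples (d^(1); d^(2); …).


Via rank(M_{q-1}∘⋯∘M_p): M ≅ I[1,2], I[1,4], I[2,2], I[4,4]^2.
μ_θ-semistable layers: μ^(1)=34; μ^(2)=7; μ^(3)=-17/4; μ^(4)=-29

((0, 2, 0, 0); (1, 0, 0, 0); (1, 1, 1, 1); (0, 0, 0, 2))


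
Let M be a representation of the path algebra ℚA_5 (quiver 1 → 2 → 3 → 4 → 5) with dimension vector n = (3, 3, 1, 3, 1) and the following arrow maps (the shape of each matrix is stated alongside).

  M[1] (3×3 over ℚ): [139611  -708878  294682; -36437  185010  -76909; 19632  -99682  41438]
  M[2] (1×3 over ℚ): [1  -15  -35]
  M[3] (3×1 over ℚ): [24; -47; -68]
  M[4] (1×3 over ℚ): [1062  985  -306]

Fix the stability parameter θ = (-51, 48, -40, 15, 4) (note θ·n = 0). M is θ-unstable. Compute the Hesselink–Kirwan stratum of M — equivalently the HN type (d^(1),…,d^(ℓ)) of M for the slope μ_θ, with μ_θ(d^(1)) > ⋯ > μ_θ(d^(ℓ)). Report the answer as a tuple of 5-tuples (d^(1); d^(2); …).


Via rank(M_{q-1}∘⋯∘M_p): M ≅ I[1,2]^2, I[1,5], I[4,4]^2.
μ_θ-semistable layers: μ^(1)=48; μ^(2)=15; μ^(3)=19/2; μ^(4)=4; μ^(5)=-51

((0, 2, 0, 0, 0); (0, 0, 0, 2, 0); (0, 0, 0, 1, 1); (0, 1, 1, 0, 0); (3, 0, 0, 0, 0))


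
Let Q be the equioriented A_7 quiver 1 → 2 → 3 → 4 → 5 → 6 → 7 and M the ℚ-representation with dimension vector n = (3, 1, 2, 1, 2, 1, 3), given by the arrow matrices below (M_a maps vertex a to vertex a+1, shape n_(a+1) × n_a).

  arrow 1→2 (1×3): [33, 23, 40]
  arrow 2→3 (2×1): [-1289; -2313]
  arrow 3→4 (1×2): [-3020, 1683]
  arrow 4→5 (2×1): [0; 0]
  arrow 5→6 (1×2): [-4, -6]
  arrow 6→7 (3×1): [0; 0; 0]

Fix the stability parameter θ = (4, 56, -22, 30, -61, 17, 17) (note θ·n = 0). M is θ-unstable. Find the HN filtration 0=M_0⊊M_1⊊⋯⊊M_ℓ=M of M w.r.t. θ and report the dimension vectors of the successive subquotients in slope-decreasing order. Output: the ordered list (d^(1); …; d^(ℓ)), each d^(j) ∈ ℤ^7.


Via rank(M_{q-1}∘⋯∘M_p): M ≅ I[1,1]^2, I[1,4], I[3,3], I[5,5], I[5,6], I[7,7]^3.
μ_θ-semistable layers: μ^(1)=30; μ^(2)=17; μ^(3)=4; μ^(4)=-22; μ^(5)=-61

((0, 0, 0, 1, 0, 0, 0); (0, 1, 1, 0, 0, 1, 3); (3, 0, 0, 0, 0, 0, 0); (0, 0, 1, 0, 0, 0, 0); (0, 0, 0, 0, 2, 0, 0))


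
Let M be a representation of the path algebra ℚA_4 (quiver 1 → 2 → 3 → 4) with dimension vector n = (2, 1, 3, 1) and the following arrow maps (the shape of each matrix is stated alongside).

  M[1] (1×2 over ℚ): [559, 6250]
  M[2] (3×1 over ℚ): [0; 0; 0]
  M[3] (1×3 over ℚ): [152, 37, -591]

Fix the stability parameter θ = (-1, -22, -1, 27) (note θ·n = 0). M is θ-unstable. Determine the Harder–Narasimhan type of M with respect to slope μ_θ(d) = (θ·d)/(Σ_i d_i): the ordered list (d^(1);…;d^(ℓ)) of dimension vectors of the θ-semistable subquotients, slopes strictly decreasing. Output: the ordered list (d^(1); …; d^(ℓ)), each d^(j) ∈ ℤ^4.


Interval decomposition of M: I[1,1], I[1,2], I[3,3]^2, I[3,4].
HN type (ℓ=3): μ^(1)=27; μ^(2)=-1; μ^(3)=-23/2

((0, 0, 0, 1); (1, 0, 3, 0); (1, 1, 0, 0))


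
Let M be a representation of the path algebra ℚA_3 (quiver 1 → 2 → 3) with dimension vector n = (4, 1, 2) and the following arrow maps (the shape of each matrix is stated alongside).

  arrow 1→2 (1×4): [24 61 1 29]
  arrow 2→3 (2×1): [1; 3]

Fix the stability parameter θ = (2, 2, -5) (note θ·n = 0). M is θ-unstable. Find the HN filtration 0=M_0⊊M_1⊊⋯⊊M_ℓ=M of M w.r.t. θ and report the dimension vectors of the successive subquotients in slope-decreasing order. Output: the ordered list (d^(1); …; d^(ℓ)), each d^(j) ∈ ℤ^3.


Via rank(M_{q-1}∘⋯∘M_p): M ≅ I[1,1]^3, I[1,3], I[3,3].
μ_θ-semistable layers: μ^(1)=2; μ^(2)=-1/3; μ^(3)=-5

((3, 0, 0); (1, 1, 1); (0, 0, 1))


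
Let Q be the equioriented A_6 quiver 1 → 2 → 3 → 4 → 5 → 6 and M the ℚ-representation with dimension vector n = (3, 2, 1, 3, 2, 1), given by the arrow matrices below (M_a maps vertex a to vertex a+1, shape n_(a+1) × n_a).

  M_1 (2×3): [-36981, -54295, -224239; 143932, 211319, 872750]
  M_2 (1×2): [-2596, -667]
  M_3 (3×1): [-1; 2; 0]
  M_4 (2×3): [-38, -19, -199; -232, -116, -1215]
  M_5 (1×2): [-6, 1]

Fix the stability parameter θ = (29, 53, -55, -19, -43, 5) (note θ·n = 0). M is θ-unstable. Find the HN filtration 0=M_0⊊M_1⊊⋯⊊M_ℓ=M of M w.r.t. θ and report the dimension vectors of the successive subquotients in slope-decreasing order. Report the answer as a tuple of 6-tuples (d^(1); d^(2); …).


Via rank(M_{q-1}∘⋯∘M_p): M ≅ I[1,1], I[1,2], I[1,4], I[4,5], I[4,6].
μ_θ-semistable layers: μ^(1)=53; μ^(2)=29; μ^(3)=5; μ^(4)=2; μ^(5)=-31

((0, 1, 0, 0, 0, 0); (2, 0, 0, 0, 0, 0); (0, 0, 0, 0, 0, 1); (1, 1, 1, 1, 0, 0); (0, 0, 0, 2, 2, 0))


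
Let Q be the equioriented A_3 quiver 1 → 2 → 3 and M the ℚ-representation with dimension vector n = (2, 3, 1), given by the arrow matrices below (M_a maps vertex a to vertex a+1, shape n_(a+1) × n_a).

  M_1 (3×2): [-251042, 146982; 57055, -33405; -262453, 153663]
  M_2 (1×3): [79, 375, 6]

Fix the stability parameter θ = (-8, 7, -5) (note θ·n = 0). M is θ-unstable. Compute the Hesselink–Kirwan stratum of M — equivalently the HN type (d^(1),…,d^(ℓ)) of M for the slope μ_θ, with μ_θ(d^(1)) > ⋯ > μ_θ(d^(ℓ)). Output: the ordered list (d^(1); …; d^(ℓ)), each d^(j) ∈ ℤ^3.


Via rank(M_{q-1}∘⋯∘M_p): M ≅ I[1,1], I[1,3], I[2,2]^2.
μ_θ-semistable layers: μ^(1)=7; μ^(2)=1; μ^(3)=-8

((0, 2, 0); (0, 1, 1); (2, 0, 0))


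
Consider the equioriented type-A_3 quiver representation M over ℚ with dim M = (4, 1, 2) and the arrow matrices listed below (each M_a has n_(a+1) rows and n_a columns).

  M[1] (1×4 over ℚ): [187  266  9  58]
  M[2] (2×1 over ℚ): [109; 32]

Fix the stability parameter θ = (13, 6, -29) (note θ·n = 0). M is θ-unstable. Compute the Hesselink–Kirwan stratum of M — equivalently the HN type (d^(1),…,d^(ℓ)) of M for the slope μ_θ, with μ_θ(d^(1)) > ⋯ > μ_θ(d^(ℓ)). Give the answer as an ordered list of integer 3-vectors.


Barcode: M ≅ I[1,1]^3, I[1,3], I[3,3]. HN layers by μ_θ (3 steps, strictly decreasing):
  μ^(1)=13; μ^(2)=-10/3; μ^(3)=-29

((3, 0, 0); (1, 1, 1); (0, 0, 1))


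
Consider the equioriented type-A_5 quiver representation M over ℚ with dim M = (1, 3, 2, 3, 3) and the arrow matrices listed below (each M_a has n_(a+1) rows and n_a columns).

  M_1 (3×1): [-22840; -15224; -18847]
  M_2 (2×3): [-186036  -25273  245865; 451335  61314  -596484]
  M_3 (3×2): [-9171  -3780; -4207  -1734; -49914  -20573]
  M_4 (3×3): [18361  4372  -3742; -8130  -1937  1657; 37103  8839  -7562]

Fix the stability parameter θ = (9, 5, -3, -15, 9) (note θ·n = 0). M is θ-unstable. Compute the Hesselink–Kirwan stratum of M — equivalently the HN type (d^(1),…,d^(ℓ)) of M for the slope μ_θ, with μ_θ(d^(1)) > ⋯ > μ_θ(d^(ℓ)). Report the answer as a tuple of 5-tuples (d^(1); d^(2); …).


Interval decomposition of M: I[1,5], I[2,2], I[2,5], I[4,5].
HN type (ℓ=5): μ^(1)=9; μ^(2)=5; μ^(3)=-1; μ^(4)=-13/3; μ^(5)=-15

((0, 0, 0, 0, 3); (0, 1, 0, 0, 0); (1, 1, 1, 1, 0); (0, 1, 1, 1, 0); (0, 0, 0, 1, 0))


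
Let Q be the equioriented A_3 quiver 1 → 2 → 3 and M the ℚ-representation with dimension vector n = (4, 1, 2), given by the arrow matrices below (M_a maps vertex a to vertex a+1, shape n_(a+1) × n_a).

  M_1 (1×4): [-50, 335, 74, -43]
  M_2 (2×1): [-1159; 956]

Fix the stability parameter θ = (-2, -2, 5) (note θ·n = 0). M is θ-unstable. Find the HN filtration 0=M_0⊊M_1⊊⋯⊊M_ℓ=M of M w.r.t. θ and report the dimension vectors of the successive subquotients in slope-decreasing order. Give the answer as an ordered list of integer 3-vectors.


Barcode: M ≅ I[1,1]^3, I[1,3], I[3,3]. HN layers by μ_θ (2 steps, strictly decreasing):
  μ^(1)=5; μ^(2)=-2

((0, 0, 2); (4, 1, 0))


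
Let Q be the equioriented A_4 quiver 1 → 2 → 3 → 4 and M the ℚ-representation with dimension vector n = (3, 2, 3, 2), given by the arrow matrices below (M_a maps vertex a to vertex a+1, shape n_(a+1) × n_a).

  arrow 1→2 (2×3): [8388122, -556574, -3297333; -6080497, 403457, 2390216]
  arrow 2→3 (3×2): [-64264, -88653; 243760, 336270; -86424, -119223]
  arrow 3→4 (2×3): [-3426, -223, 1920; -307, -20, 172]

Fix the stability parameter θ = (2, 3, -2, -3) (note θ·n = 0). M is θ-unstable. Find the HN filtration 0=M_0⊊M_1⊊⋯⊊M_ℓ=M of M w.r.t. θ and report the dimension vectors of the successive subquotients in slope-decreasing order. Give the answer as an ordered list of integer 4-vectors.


Via rank(M_{q-1}∘⋯∘M_p): M ≅ I[1,1], I[1,2], I[1,4], I[3,3], I[3,4].
μ_θ-semistable layers: μ^(1)=3; μ^(2)=2; μ^(3)=0; μ^(4)=-2; μ^(5)=-5/2

((0, 1, 0, 0); (2, 0, 0, 0); (1, 1, 1, 1); (0, 0, 1, 0); (0, 0, 1, 1))


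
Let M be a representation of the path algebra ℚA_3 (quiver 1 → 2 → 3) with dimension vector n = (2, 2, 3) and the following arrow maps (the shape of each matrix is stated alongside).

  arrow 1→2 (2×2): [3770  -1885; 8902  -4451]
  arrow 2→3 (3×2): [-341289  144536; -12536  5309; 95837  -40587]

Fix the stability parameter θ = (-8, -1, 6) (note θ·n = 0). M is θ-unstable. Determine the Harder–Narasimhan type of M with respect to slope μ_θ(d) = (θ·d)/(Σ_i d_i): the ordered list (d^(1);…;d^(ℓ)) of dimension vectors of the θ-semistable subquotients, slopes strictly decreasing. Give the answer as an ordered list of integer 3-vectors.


Interval decomposition of M: I[1,1], I[1,3], I[2,3], I[3,3].
HN type (ℓ=3): μ^(1)=6; μ^(2)=-1; μ^(3)=-8

((0, 0, 3); (0, 2, 0); (2, 0, 0))


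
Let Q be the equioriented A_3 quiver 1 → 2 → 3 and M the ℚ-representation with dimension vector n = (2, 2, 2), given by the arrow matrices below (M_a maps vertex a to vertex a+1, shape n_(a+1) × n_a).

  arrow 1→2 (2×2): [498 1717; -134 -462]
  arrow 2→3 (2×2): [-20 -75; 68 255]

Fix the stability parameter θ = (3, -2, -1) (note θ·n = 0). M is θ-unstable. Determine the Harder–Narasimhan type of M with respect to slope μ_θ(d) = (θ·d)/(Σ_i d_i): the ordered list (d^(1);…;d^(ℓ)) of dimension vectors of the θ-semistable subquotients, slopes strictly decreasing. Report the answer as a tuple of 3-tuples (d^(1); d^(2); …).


Via rank(M_{q-1}∘⋯∘M_p): M ≅ I[1,2], I[1,3], I[3,3].
μ_θ-semistable layers: μ^(1)=1/2; μ^(2)=0; μ^(3)=-1

((1, 1, 0); (1, 1, 1); (0, 0, 1))


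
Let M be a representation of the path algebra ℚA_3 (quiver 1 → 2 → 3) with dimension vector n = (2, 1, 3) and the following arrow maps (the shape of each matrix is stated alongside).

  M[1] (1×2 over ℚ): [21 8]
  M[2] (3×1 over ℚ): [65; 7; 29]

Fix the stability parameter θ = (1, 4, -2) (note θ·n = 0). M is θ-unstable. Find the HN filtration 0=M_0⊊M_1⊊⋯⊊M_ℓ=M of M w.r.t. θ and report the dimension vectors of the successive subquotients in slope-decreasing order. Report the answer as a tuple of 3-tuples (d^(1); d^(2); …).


Interval decomposition of M: I[1,1], I[1,3], I[3,3]^2.
HN type (ℓ=2): μ^(1)=1; μ^(2)=-2

((2, 1, 1); (0, 0, 2))


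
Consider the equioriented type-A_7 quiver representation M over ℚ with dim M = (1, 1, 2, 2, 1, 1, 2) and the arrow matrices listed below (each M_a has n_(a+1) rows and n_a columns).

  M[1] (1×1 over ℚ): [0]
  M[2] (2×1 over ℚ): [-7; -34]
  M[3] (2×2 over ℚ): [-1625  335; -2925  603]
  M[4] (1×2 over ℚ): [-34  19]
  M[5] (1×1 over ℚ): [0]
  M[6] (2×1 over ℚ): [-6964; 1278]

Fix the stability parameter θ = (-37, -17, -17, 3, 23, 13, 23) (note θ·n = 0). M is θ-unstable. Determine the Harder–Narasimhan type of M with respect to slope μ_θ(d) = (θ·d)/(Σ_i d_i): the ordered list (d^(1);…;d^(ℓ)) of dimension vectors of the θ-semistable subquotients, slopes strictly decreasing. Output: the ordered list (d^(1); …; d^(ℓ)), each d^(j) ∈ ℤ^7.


Via rank(M_{q-1}∘⋯∘M_p): M ≅ I[1,1], I[2,5], I[3,3], I[4,4], I[6,7], I[7,7].
μ_θ-semistable layers: μ^(1)=23; μ^(2)=13; μ^(3)=3; μ^(4)=-17; μ^(5)=-37

((0, 0, 0, 0, 1, 0, 2); (0, 0, 0, 0, 0, 1, 0); (0, 0, 0, 2, 0, 0, 0); (0, 1, 2, 0, 0, 0, 0); (1, 0, 0, 0, 0, 0, 0))


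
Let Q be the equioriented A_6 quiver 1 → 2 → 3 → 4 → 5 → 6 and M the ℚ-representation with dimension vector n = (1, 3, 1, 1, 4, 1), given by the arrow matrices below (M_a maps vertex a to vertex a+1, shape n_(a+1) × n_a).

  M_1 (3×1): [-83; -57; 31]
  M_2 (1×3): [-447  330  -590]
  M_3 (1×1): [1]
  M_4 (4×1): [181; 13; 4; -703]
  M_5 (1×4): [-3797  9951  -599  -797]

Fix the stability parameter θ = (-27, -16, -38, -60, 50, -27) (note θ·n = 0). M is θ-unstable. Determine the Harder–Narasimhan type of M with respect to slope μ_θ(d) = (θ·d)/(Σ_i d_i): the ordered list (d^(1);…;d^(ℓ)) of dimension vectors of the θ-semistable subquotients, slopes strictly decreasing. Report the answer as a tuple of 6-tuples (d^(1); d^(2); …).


Via rank(M_{q-1}∘⋯∘M_p): M ≅ I[1,6], I[2,2]^2, I[5,5]^3.
μ_θ-semistable layers: μ^(1)=50; μ^(2)=23/2; μ^(3)=-16; μ^(4)=-141/4

((0, 0, 0, 0, 3, 0); (0, 0, 0, 0, 1, 1); (0, 2, 0, 0, 0, 0); (1, 1, 1, 1, 0, 0))


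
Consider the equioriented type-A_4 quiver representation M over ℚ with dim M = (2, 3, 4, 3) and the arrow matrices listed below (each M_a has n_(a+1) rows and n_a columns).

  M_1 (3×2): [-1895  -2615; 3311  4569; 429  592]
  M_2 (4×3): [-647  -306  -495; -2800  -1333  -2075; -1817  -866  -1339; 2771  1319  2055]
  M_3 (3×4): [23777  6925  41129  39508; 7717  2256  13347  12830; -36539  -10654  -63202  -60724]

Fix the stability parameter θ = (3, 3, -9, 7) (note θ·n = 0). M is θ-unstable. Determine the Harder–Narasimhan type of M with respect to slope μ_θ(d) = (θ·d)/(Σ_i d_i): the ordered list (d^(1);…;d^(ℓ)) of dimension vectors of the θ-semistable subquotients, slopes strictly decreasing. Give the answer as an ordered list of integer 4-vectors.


Via rank(M_{q-1}∘⋯∘M_p): M ≅ I[1,3], I[1,4], I[2,4], I[3,4].
μ_θ-semistable layers: μ^(1)=7; μ^(2)=-1; μ^(3)=-3; μ^(4)=-9

((0, 0, 0, 3); (2, 2, 2, 0); (0, 1, 1, 0); (0, 0, 1, 0))


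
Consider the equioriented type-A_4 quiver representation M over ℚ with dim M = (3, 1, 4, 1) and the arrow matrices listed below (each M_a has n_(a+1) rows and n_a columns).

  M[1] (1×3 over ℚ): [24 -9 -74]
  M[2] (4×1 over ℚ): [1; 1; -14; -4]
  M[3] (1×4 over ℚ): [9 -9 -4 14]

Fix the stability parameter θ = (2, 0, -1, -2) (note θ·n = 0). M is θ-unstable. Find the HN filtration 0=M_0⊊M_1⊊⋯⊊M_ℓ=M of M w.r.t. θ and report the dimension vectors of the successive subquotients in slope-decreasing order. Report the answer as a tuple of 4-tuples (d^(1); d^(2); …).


Barcode: M ≅ I[1,1]^2, I[1,3], I[3,3]^2, I[3,4]. HN layers by μ_θ (4 steps, strictly decreasing):
  μ^(1)=2; μ^(2)=1/3; μ^(3)=-1; μ^(4)=-3/2

((2, 0, 0, 0); (1, 1, 1, 0); (0, 0, 2, 0); (0, 0, 1, 1))


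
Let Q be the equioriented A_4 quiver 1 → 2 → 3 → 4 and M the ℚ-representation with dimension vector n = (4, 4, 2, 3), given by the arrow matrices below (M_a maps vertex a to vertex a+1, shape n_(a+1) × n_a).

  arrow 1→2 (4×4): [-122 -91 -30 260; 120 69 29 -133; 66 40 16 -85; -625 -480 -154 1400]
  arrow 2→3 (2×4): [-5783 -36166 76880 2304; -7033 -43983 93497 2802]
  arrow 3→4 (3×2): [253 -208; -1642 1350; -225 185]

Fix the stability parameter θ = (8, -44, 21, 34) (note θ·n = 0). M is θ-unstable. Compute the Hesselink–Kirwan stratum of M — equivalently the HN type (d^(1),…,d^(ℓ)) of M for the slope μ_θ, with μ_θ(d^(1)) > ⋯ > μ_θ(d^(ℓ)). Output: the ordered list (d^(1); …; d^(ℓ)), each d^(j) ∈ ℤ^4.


Via rank(M_{q-1}∘⋯∘M_p): M ≅ I[1,2]^2, I[1,4]^2, I[4,4].
μ_θ-semistable layers: μ^(1)=34; μ^(2)=21; μ^(3)=-18

((0, 0, 0, 3); (0, 0, 2, 0); (4, 4, 0, 0))


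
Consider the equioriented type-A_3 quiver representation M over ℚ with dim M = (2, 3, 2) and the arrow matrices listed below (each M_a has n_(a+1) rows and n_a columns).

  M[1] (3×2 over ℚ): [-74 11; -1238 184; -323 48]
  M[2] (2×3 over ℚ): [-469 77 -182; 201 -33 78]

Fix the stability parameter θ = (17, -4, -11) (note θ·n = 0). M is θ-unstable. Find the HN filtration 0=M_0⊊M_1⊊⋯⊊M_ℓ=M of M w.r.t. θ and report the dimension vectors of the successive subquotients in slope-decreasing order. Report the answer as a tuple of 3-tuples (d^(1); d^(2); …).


Interval decomposition of M: I[1,2], I[1,3], I[2,2], I[3,3].
HN type (ℓ=4): μ^(1)=13/2; μ^(2)=2/3; μ^(3)=-4; μ^(4)=-11

((1, 1, 0); (1, 1, 1); (0, 1, 0); (0, 0, 1))


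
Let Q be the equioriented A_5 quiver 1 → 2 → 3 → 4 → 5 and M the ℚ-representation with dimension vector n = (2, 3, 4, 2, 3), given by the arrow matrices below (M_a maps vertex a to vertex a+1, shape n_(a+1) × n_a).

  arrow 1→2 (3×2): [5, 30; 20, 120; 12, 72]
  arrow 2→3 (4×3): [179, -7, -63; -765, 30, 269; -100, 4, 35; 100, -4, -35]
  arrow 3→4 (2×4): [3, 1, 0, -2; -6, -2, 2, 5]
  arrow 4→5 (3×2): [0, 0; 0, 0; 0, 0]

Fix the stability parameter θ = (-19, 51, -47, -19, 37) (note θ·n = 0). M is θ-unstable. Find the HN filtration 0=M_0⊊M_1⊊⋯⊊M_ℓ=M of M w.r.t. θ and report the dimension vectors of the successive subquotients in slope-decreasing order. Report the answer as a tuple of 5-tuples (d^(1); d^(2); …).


Via rank(M_{q-1}∘⋯∘M_p): M ≅ I[1,1], I[1,3], I[2,4]^2, I[3,3], I[5,5]^3.
μ_θ-semistable layers: μ^(1)=37; μ^(2)=2; μ^(3)=-5; μ^(4)=-19; μ^(5)=-47

((0, 0, 0, 0, 3); (0, 1, 1, 0, 0); (0, 2, 2, 2, 0); (2, 0, 0, 0, 0); (0, 0, 1, 0, 0))


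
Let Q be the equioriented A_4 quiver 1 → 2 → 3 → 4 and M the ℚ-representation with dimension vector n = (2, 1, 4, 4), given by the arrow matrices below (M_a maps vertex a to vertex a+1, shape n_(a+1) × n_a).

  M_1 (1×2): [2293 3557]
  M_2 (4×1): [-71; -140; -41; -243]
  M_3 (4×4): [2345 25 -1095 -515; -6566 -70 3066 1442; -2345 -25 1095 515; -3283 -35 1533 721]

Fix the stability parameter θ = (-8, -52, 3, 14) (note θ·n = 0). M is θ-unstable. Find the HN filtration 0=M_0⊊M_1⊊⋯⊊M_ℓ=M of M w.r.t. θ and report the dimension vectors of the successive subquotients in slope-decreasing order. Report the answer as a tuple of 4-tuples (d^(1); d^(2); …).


Via rank(M_{q-1}∘⋯∘M_p): M ≅ I[1,1], I[1,4], I[3,3]^3, I[4,4]^3.
μ_θ-semistable layers: μ^(1)=14; μ^(2)=3; μ^(3)=-8; μ^(4)=-30

((0, 0, 0, 4); (0, 0, 4, 0); (1, 0, 0, 0); (1, 1, 0, 0))


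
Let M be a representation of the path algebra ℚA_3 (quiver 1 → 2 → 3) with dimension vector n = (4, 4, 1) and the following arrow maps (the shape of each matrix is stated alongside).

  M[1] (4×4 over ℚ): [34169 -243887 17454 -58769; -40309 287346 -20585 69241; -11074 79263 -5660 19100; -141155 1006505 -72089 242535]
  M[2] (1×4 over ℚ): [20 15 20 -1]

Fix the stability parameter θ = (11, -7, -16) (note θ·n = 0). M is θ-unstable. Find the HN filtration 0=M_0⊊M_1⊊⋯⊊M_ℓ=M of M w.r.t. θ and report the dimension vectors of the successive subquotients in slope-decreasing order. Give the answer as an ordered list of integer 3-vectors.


Interval decomposition of M: I[1,2]^3, I[1,3].
HN type (ℓ=2): μ^(1)=2; μ^(2)=-4

((3, 3, 0); (1, 1, 1))


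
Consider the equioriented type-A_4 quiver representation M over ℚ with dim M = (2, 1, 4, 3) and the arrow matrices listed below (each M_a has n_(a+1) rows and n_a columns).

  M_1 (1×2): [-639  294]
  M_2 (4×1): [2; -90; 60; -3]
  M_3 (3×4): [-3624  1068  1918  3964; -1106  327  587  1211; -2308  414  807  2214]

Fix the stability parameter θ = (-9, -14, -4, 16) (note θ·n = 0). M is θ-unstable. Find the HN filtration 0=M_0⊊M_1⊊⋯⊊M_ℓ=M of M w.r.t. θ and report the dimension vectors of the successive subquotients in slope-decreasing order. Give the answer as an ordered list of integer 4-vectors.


Via rank(M_{q-1}∘⋯∘M_p): M ≅ I[1,1], I[1,4], I[3,3]^2, I[3,4], I[4,4].
μ_θ-semistable layers: μ^(1)=16; μ^(2)=-4; μ^(3)=-9; μ^(4)=-23/2

((0, 0, 0, 3); (0, 0, 4, 0); (1, 0, 0, 0); (1, 1, 0, 0))


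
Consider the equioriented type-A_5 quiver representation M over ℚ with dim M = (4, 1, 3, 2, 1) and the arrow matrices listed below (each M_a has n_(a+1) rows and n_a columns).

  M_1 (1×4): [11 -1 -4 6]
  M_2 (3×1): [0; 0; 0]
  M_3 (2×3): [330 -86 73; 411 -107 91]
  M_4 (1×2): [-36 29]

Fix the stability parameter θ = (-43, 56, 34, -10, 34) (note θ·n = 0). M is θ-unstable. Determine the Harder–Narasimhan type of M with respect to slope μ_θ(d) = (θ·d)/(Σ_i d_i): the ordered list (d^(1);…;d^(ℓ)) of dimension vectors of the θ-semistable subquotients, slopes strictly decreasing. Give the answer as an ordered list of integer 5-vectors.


Barcode: M ≅ I[1,1]^3, I[1,2], I[3,3], I[3,4], I[3,5]. HN layers by μ_θ (4 steps, strictly decreasing):
  μ^(1)=56; μ^(2)=34; μ^(3)=12; μ^(4)=-43

((0, 1, 0, 0, 0); (0, 0, 1, 0, 1); (0, 0, 2, 2, 0); (4, 0, 0, 0, 0))


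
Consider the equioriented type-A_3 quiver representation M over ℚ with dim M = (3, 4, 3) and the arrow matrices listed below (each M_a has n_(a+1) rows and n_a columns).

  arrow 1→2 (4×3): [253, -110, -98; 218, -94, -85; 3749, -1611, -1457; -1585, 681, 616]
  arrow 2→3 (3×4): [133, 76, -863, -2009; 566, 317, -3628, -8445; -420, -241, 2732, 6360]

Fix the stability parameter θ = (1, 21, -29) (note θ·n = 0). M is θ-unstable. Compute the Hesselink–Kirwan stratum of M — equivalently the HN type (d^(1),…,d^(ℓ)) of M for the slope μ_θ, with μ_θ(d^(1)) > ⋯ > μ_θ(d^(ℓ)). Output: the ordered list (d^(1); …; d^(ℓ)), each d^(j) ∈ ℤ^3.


Barcode: M ≅ I[1,3]^3, I[2,2]. HN layers by μ_θ (2 steps, strictly decreasing):
  μ^(1)=21; μ^(2)=-7/3

((0, 1, 0); (3, 3, 3))


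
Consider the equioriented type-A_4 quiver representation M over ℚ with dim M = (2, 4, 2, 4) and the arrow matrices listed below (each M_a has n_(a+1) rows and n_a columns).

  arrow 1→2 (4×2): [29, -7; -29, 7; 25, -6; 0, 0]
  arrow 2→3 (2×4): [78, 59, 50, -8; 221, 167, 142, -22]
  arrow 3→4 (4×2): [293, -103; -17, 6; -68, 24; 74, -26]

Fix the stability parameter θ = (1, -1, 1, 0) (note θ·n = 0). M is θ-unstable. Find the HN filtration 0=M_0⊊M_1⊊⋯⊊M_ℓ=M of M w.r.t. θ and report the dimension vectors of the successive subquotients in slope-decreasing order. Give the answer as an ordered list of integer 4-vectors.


Via rank(M_{q-1}∘⋯∘M_p): M ≅ I[1,4]^2, I[2,2]^2, I[4,4]^2.
μ_θ-semistable layers: μ^(1)=1/2; μ^(2)=0; μ^(3)=-1

((0, 0, 2, 2); (2, 2, 0, 2); (0, 2, 0, 0))


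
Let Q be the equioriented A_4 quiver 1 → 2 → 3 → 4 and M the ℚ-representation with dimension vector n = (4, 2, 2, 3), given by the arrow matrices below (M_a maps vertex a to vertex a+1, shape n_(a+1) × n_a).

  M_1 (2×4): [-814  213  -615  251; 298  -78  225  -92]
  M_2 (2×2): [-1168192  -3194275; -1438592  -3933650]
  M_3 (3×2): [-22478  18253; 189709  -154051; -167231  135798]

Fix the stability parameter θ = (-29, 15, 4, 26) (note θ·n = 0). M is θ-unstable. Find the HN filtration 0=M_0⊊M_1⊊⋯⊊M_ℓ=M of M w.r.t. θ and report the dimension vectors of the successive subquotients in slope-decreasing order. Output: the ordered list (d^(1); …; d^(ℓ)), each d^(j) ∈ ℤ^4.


Via rank(M_{q-1}∘⋯∘M_p): M ≅ I[1,1]^2, I[1,2], I[1,4], I[3,4], I[4,4].
μ_θ-semistable layers: μ^(1)=26; μ^(2)=15; μ^(3)=19/2; μ^(4)=4; μ^(5)=-29

((0, 0, 0, 3); (0, 1, 0, 0); (0, 1, 1, 0); (0, 0, 1, 0); (4, 0, 0, 0))


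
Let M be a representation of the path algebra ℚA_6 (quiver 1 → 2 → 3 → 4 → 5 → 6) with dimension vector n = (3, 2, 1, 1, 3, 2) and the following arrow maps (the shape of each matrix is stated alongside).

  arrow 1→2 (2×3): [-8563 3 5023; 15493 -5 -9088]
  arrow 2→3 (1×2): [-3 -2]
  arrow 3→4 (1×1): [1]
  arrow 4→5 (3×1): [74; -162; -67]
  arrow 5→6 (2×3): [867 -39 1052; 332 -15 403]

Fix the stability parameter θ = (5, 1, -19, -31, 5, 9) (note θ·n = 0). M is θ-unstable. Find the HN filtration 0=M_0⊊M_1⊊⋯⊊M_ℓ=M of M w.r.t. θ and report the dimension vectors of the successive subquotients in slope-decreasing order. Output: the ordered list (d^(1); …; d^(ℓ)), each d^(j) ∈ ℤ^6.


Via rank(M_{q-1}∘⋯∘M_p): M ≅ I[1,1], I[1,2], I[1,6], I[5,5], I[5,6].
μ_θ-semistable layers: μ^(1)=9; μ^(2)=5; μ^(3)=3; μ^(4)=-11

((0, 0, 0, 0, 0, 2); (1, 0, 0, 0, 3, 0); (1, 1, 0, 0, 0, 0); (1, 1, 1, 1, 0, 0))


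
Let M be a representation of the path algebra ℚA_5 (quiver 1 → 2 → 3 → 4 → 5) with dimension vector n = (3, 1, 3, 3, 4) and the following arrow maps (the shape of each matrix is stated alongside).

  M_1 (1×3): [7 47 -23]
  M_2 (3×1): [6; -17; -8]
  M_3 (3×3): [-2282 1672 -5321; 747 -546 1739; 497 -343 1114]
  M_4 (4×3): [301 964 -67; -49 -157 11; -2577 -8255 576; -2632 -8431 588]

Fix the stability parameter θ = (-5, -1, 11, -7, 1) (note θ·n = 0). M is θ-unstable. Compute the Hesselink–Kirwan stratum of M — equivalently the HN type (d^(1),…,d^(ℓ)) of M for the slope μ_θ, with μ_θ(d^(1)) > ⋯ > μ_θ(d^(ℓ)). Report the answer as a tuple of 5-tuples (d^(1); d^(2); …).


Barcode: M ≅ I[1,1]^2, I[1,5], I[3,5]^2, I[5,5]. HN layers by μ_θ (4 steps, strictly decreasing):
  μ^(1)=5/3; μ^(2)=1; μ^(3)=-1; μ^(4)=-5

((0, 0, 3, 3, 3); (0, 0, 0, 0, 1); (0, 1, 0, 0, 0); (3, 0, 0, 0, 0))


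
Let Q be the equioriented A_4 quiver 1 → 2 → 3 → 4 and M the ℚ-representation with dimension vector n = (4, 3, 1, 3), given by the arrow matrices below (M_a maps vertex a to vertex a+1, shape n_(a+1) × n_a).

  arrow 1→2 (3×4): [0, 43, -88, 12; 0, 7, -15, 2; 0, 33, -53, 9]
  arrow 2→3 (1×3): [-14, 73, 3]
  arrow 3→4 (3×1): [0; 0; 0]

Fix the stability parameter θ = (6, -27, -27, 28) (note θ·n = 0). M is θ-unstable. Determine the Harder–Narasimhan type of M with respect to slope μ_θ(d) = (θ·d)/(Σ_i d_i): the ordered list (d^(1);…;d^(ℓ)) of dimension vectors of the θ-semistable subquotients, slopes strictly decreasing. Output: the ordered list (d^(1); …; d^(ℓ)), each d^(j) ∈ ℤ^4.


Barcode: M ≅ I[1,1], I[1,2]^2, I[1,3], I[4,4]^3. HN layers by μ_θ (4 steps, strictly decreasing):
  μ^(1)=28; μ^(2)=6; μ^(3)=-21/2; μ^(4)=-16

((0, 0, 0, 3); (1, 0, 0, 0); (2, 2, 0, 0); (1, 1, 1, 0))


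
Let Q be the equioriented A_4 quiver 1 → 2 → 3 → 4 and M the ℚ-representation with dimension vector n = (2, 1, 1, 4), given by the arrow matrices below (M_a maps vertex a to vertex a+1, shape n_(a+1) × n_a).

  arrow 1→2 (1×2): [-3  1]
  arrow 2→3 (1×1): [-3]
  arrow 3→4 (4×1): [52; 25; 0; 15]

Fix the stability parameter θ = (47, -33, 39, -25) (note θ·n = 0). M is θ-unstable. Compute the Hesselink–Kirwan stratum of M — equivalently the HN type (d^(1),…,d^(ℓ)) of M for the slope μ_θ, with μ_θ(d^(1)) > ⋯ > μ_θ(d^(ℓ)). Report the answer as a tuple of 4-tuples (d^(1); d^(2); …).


Barcode: M ≅ I[1,1], I[1,4], I[4,4]^3. HN layers by μ_θ (3 steps, strictly decreasing):
  μ^(1)=47; μ^(2)=7; μ^(3)=-25

((1, 0, 0, 0); (1, 1, 1, 1); (0, 0, 0, 3))


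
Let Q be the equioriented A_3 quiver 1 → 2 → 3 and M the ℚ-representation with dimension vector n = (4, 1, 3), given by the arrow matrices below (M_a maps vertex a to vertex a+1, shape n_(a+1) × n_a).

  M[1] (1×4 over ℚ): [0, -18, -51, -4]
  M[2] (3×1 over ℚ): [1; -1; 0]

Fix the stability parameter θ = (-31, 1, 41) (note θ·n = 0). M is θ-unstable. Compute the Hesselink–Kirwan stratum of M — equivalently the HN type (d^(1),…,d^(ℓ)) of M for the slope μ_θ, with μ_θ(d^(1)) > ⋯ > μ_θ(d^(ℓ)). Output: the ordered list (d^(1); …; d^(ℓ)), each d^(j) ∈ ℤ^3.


Barcode: M ≅ I[1,1]^3, I[1,3], I[3,3]^2. HN layers by μ_θ (3 steps, strictly decreasing):
  μ^(1)=41; μ^(2)=1; μ^(3)=-31

((0, 0, 3); (0, 1, 0); (4, 0, 0))


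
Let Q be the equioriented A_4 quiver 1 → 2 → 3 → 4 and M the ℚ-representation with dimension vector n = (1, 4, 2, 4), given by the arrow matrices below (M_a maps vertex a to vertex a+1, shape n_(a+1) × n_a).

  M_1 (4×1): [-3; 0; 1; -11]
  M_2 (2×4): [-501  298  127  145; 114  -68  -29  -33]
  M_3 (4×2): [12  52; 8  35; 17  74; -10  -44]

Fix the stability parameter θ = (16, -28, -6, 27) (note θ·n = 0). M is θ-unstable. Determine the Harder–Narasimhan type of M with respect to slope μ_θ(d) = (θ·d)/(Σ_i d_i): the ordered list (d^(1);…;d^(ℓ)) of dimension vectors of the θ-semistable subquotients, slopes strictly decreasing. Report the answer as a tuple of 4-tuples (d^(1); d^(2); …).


Barcode: M ≅ I[1,4], I[2,2]^2, I[2,4], I[4,4]^2. HN layers by μ_θ (3 steps, strictly decreasing):
  μ^(1)=27; μ^(2)=-6; μ^(3)=-28

((0, 0, 0, 4); (1, 1, 2, 0); (0, 3, 0, 0))


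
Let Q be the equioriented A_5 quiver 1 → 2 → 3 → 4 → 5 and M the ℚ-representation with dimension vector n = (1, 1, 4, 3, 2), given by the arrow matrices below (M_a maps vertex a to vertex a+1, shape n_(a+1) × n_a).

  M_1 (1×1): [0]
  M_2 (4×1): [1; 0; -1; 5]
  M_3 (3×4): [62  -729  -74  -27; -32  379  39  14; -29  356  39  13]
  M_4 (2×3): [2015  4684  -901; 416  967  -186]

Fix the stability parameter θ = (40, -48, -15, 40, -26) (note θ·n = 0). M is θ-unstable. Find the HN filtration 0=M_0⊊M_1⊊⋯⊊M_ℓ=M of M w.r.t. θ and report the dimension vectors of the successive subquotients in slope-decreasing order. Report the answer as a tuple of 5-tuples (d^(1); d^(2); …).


Barcode: M ≅ I[1,1], I[2,5], I[3,3], I[3,4], I[3,5]. HN layers by μ_θ (4 steps, strictly decreasing):
  μ^(1)=40; μ^(2)=7; μ^(3)=-15; μ^(4)=-48

((1, 0, 0, 1, 0); (0, 0, 0, 2, 2); (0, 0, 4, 0, 0); (0, 1, 0, 0, 0))


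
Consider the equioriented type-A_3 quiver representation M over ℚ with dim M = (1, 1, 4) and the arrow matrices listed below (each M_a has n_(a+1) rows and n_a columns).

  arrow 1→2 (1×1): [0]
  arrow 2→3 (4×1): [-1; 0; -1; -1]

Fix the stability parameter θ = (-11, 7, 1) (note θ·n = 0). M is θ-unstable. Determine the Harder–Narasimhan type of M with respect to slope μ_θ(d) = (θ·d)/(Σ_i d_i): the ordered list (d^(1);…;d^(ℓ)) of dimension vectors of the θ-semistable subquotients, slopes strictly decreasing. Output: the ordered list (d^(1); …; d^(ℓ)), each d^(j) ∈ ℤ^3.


Via rank(M_{q-1}∘⋯∘M_p): M ≅ I[1,1], I[2,3], I[3,3]^3.
μ_θ-semistable layers: μ^(1)=4; μ^(2)=1; μ^(3)=-11

((0, 1, 1); (0, 0, 3); (1, 0, 0))


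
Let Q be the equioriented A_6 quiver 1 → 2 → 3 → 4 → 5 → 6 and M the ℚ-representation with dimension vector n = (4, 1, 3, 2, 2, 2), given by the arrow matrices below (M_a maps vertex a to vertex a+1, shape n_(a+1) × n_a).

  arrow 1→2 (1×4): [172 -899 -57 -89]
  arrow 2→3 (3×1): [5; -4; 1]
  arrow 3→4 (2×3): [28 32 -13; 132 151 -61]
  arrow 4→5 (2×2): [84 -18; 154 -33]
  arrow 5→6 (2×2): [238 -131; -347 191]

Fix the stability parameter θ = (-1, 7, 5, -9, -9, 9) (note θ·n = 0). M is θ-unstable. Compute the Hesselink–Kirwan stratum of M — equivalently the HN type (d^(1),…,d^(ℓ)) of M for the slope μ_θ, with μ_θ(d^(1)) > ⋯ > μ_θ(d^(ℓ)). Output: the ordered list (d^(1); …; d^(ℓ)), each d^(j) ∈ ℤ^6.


Barcode: M ≅ I[1,1]^3, I[1,6], I[3,3], I[3,4], I[5,6]. HN layers by μ_θ (6 steps, strictly decreasing):
  μ^(1)=9; μ^(2)=5; μ^(3)=-1; μ^(4)=-7/5; μ^(5)=-2; μ^(6)=-9

((0, 0, 0, 0, 0, 2); (0, 0, 1, 0, 0, 0); (3, 0, 0, 0, 0, 0); (1, 1, 1, 1, 1, 0); (0, 0, 1, 1, 0, 0); (0, 0, 0, 0, 1, 0))


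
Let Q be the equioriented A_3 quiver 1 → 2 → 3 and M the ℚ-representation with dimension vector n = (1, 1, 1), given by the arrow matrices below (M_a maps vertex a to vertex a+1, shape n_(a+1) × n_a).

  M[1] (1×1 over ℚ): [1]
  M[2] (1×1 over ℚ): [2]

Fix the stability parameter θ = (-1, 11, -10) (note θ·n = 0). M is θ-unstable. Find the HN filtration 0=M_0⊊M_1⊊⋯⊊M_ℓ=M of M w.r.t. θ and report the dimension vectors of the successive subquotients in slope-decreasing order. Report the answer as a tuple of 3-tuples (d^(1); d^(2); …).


Barcode: M ≅ I[1,3]. HN layers by μ_θ (2 steps, strictly decreasing):
  μ^(1)=1/2; μ^(2)=-1

((0, 1, 1); (1, 0, 0))


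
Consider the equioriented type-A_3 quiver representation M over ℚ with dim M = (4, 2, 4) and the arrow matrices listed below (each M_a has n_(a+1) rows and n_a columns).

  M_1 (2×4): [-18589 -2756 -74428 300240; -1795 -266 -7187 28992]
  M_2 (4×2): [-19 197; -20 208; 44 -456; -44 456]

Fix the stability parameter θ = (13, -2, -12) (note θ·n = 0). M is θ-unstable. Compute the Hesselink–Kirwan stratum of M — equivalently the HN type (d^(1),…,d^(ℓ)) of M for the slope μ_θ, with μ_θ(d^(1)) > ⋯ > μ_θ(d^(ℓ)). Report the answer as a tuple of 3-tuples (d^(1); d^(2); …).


Barcode: M ≅ I[1,1]^2, I[1,3]^2, I[3,3]^2. HN layers by μ_θ (3 steps, strictly decreasing):
  μ^(1)=13; μ^(2)=-1/3; μ^(3)=-12

((2, 0, 0); (2, 2, 2); (0, 0, 2))


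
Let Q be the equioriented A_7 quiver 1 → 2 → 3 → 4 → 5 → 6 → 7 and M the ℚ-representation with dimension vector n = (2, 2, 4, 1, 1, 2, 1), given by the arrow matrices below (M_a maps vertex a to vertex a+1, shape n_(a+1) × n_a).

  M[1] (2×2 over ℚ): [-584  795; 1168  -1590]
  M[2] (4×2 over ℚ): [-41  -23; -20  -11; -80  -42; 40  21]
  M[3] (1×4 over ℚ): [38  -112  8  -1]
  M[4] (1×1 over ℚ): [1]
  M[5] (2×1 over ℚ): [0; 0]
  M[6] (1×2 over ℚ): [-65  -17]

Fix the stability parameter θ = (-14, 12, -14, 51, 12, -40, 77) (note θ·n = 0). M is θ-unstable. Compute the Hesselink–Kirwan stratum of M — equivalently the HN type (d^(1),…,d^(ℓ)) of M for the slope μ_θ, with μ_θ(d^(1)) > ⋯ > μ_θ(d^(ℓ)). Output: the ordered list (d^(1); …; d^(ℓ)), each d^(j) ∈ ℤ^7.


Via rank(M_{q-1}∘⋯∘M_p): M ≅ I[1,1], I[1,3], I[2,5], I[3,3]^2, I[6,6], I[6,7].
μ_θ-semistable layers: μ^(1)=77; μ^(2)=63/2; μ^(3)=-1; μ^(4)=-14; μ^(5)=-40

((0, 0, 0, 0, 0, 0, 1); (0, 0, 0, 1, 1, 0, 0); (0, 2, 2, 0, 0, 0, 0); (2, 0, 2, 0, 0, 0, 0); (0, 0, 0, 0, 0, 2, 0))


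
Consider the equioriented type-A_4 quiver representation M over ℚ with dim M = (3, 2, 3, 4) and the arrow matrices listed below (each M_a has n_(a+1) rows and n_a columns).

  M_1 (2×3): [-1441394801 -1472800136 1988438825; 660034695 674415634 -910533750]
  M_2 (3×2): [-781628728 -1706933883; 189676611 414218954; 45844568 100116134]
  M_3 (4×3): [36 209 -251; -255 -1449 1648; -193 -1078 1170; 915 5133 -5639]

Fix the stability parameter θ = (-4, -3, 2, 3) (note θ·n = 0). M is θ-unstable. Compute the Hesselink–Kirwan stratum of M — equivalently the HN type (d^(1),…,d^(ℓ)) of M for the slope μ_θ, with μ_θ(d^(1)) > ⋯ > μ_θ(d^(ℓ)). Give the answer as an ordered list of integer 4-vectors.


Interval decomposition of M: I[1,1], I[1,4]^2, I[3,4], I[4,4].
HN type (ℓ=4): μ^(1)=3; μ^(2)=2; μ^(3)=-3; μ^(4)=-4

((0, 0, 0, 4); (0, 0, 3, 0); (0, 2, 0, 0); (3, 0, 0, 0))


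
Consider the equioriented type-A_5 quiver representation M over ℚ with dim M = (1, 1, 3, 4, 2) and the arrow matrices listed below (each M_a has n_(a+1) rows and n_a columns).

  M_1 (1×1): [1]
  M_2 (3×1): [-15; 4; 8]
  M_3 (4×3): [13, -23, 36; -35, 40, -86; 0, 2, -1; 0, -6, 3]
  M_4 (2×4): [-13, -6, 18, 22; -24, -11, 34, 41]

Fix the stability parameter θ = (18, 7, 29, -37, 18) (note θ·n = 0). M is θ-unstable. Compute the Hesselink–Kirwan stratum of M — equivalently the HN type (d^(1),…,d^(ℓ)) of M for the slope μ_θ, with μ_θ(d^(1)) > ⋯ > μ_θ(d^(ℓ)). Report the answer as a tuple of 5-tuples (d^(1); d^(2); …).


Via rank(M_{q-1}∘⋯∘M_p): M ≅ I[1,5], I[3,4], I[3,5], I[4,4].
μ_θ-semistable layers: μ^(1)=18; μ^(2)=17/4; μ^(3)=-4; μ^(4)=-37

((0, 0, 0, 0, 2); (1, 1, 1, 1, 0); (0, 0, 2, 2, 0); (0, 0, 0, 1, 0))


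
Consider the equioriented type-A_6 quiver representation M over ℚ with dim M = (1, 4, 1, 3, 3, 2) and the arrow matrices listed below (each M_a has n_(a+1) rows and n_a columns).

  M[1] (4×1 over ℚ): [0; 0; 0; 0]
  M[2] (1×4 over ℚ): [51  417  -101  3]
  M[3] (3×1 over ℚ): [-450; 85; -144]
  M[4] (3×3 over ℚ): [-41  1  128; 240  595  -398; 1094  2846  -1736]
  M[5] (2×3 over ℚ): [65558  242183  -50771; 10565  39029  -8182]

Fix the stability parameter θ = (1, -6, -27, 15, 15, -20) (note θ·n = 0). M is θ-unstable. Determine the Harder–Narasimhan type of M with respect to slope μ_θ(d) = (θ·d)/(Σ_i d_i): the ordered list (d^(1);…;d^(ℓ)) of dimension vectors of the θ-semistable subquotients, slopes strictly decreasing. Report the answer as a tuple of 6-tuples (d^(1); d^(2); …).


Barcode: M ≅ I[1,1], I[2,2]^3, I[2,6], I[4,4], I[4,6], I[5,5]. HN layers by μ_θ (5 steps, strictly decreasing):
  μ^(1)=15; μ^(2)=10/3; μ^(3)=1; μ^(4)=-6; μ^(5)=-33/2

((0, 0, 0, 1, 1, 0); (0, 0, 0, 2, 2, 2); (1, 0, 0, 0, 0, 0); (0, 3, 0, 0, 0, 0); (0, 1, 1, 0, 0, 0))


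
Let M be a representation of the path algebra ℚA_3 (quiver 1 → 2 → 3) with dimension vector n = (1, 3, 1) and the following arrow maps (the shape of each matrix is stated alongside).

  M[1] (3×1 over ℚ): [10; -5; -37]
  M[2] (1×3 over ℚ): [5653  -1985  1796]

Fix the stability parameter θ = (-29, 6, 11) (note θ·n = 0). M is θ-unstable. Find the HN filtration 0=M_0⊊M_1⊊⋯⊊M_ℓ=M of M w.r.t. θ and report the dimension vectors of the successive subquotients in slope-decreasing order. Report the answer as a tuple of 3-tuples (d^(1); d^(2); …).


Barcode: M ≅ I[1,3], I[2,2]^2. HN layers by μ_θ (3 steps, strictly decreasing):
  μ^(1)=11; μ^(2)=6; μ^(3)=-29

((0, 0, 1); (0, 3, 0); (1, 0, 0))


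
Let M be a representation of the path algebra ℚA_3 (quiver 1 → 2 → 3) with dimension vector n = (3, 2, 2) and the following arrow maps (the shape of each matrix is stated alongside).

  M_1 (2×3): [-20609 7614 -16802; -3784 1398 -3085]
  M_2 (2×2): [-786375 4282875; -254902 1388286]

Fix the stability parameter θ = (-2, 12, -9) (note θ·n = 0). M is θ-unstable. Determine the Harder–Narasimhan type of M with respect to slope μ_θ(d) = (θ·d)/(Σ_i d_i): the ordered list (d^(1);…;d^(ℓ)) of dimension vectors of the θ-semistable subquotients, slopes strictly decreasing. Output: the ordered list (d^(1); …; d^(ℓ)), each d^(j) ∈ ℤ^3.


Via rank(M_{q-1}∘⋯∘M_p): M ≅ I[1,1], I[1,2], I[1,3], I[3,3].
μ_θ-semistable layers: μ^(1)=12; μ^(2)=3/2; μ^(3)=-2; μ^(4)=-9

((0, 1, 0); (0, 1, 1); (3, 0, 0); (0, 0, 1))
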